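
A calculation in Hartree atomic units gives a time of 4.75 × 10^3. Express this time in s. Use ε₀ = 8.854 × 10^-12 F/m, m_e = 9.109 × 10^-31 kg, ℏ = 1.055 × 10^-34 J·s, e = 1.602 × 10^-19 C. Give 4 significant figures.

1.151 × 10^-13 s

One atomic unit of time: τ_au = (4πε₀)²ℏ³/(m_e e⁴) = 2.423 × 10^-17 s.
4.75 × 10^3 × 2.423 × 10^-17 s = 1.151 × 10^-13 s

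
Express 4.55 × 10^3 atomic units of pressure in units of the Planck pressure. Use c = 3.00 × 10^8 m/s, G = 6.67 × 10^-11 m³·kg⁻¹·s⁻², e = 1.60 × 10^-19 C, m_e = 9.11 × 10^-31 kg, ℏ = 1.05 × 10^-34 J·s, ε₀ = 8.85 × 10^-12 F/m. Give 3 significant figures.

atomic unit of pressure: P_au = E_h/a₀³ = m_e⁴e¹⁰/((4πε₀)⁵ℏ⁸) = 3.01 × 10^13 Pa
Planck pressure: p_P = c⁷/(ℏG²) = 4.68 × 10^113 Pa
4.55 × 10^3 × 3.01 × 10^13 / 4.68 × 10^113 = 2.93 × 10^-97

2.93 × 10^-97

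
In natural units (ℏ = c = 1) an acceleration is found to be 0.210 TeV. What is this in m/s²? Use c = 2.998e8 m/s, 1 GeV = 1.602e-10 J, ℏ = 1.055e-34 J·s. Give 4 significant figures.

Acceleration is [L]/[T]² = c·[E]/ℏ.
1 GeV → c/ℏ × (1 GeV in J) = 4.552e32 m/s².
Convert the energy scale: 0.210 TeV = 210 GeV.
Result: 210 × 4.552e32 = 9.560e34 m/s².

9.560e34 m/s²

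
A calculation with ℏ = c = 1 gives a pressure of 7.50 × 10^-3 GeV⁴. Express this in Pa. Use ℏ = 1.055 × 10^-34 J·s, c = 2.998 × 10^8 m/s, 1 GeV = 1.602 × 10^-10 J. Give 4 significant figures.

Pressure is [E]/[L]³ = [E]⁴/(ℏc)³.
1 GeV⁴ → 1/(ℏc)³ × (1 GeV in J)⁴ = 2.082 × 10^37 Pa.
Result: 7.50 × 10^-3 × 2.082 × 10^37 = 1.561 × 10^35 Pa.

1.561 × 10^35 Pa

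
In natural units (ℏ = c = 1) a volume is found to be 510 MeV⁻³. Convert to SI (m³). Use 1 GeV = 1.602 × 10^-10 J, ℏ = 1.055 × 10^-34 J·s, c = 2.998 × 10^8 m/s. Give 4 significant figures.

3.925 × 10^-36 m³

Volume is [L]³ = [E]⁻³·(ℏc)³.
1 GeV⁻³ → (ℏc)³ × (1 GeV in J)⁻³ = 7.696 × 10^-48 m³.
Convert the energy scale: 510 MeV⁻³ = 5.10 × 10^11 GeV⁻³.
Result: 5.10 × 10^11 × 7.696 × 10^-48 = 3.925 × 10^-36 m³.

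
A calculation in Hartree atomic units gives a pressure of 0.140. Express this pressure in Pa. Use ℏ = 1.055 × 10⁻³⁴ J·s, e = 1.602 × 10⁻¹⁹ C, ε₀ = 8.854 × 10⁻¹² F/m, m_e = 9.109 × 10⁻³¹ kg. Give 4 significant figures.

4.101 × 10¹² Pa

One atomic unit of pressure: P_au = E_h/a₀³ = m_e⁴e¹⁰/((4πε₀)⁵ℏ⁸) = 2.929 × 10¹³ Pa.
0.140 × 2.929 × 10¹³ Pa = 4.101 × 10¹² Pa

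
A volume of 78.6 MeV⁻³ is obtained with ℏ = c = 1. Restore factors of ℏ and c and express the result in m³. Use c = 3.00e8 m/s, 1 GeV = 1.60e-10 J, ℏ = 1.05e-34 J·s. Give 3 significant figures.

6.00e-37 m³

Volume is [L]³ = [E]⁻³·(ℏc)³.
1 GeV⁻³ → (ℏc)³ × (1 GeV in J)⁻³ = 7.63e-48 m³.
Convert the energy scale: 78.6 MeV⁻³ = 7.86e10 GeV⁻³.
Result: 7.86e10 × 7.63e-48 = 6.00e-37 m³.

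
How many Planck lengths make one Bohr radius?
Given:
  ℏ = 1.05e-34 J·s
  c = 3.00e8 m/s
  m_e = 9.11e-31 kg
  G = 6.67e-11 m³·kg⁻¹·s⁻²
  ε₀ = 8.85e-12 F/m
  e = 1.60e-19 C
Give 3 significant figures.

3.26e24

Bohr radius: a₀ = 4πε₀ℏ²/(m_e e²) = 5.26e-11 m
Planck length: ℓ_P = √(ℏG/c³) = 1.61e-35 m
ratio = 5.26e-11 / 1.61e-35 = 3.26e24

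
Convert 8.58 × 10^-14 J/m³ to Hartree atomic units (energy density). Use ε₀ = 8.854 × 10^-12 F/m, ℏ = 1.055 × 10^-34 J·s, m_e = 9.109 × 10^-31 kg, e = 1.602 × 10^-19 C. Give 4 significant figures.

atomic unit of energy density: u_au = E_h/a₀³ = m_e⁴e¹⁰/((4πε₀)⁵ℏ⁸) = 2.929 × 10^13 J/m³.
8.58 × 10^-14 / 2.929 × 10^13 = 2.929 × 10^-27

2.929 × 10^-27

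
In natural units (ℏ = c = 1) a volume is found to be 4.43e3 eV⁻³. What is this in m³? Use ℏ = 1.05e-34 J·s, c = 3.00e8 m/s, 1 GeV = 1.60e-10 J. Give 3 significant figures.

3.38e-17 m³

Volume is [L]³ = [E]⁻³·(ℏc)³.
1 GeV⁻³ → (ℏc)³ × (1 GeV in J)⁻³ = 7.63e-48 m³.
Convert the energy scale: 4.43e3 eV⁻³ = 4.43e30 GeV⁻³.
Result: 4.43e30 × 7.63e-48 = 3.38e-17 m³.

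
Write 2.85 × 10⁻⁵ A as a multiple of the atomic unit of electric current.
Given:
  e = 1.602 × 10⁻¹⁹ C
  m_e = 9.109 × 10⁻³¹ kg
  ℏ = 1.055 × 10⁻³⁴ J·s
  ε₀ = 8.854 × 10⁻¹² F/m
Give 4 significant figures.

4.310 × 10⁻³

atomic unit of electric current: I_au = e E_h/ℏ = m_e e⁵/((4πε₀)²ℏ³) = 6.612 × 10⁻³ A.
2.85 × 10⁻⁵ / 6.612 × 10⁻³ = 4.310 × 10⁻³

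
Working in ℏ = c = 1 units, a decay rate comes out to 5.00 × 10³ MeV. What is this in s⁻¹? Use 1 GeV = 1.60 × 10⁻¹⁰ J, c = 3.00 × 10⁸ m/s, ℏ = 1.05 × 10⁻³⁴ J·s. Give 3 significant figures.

7.62 × 10²⁴ s⁻¹

A rate is [E]/ℏ; divide by ℏ.
1 GeV → 1/ℏ × (1 GeV in J) = 1.52 × 10²⁴ s⁻¹.
Convert the energy scale: 5.00 × 10³ MeV = 5 GeV.
Result: 5 × 1.52 × 10²⁴ = 7.62 × 10²⁴ s⁻¹.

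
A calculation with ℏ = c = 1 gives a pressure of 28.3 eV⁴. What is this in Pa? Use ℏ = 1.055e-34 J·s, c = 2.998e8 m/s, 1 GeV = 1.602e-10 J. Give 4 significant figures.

589.1 Pa

Pressure is [E]/[L]³ = [E]⁴/(ℏc)³.
1 GeV⁴ → 1/(ℏc)³ × (1 GeV in J)⁴ = 2.082e37 Pa.
Convert the energy scale: 28.3 eV⁴ = 2.83e-35 GeV⁴.
Result: 2.83e-35 × 2.082e37 = 589.1 Pa.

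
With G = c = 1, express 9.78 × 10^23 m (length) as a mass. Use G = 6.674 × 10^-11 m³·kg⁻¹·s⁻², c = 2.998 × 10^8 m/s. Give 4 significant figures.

1.317 × 10^51 kg

Length → mass via c²/G.
9.78 × 10^23 m × (c²/G) = 1.317 × 10^51 kg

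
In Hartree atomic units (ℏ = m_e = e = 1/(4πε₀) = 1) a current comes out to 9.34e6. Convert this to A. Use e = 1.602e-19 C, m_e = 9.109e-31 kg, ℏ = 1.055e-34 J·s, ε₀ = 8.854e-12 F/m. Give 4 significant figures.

6.176e4 A

One atomic unit of electric current: I_au = e E_h/ℏ = m_e e⁵/((4πε₀)²ℏ³) = 6.612e-3 A.
9.34e6 × 6.612e-3 A = 6.176e4 A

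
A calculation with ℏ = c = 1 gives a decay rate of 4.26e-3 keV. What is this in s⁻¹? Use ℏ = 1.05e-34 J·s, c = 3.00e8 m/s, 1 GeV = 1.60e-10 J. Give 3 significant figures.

6.49e15 s⁻¹

A rate is [E]/ℏ; divide by ℏ.
1 GeV → 1/ℏ × (1 GeV in J) = 1.52e24 s⁻¹.
Convert the energy scale: 4.26e-3 keV = 4.26e-9 GeV.
Result: 4.26e-9 × 1.52e24 = 6.49e15 s⁻¹.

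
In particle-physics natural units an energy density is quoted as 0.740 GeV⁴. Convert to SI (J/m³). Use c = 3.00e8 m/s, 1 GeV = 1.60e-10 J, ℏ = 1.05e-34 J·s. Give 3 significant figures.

[E]/[L]³ = [E]⁴/(ℏc)³; restore (ℏc)⁻³.
1 GeV⁴ → 1/(ℏc)³ × (1 GeV in J)⁴ = 2.10e37 J/m³.
Result: 0.740 × 2.10e37 = 1.55e37 J/m³.

1.55e37 J/m³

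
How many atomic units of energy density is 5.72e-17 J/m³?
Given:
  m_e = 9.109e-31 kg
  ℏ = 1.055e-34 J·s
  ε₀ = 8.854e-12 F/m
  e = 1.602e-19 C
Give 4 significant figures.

atomic unit of energy density: u_au = E_h/a₀³ = m_e⁴e¹⁰/((4πε₀)⁵ℏ⁸) = 2.929e13 J/m³.
5.72e-17 / 2.929e13 = 1.953e-30

1.953e-30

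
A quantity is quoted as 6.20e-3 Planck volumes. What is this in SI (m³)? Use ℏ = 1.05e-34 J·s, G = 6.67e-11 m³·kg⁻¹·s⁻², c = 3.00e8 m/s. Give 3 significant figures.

2.59e-107 m³

One Planck volume: V_P = (ℏG/c³)^(3/2) = 4.18e-105 m³.
6.20e-3 × 4.18e-105 m³ = 2.59e-107 m³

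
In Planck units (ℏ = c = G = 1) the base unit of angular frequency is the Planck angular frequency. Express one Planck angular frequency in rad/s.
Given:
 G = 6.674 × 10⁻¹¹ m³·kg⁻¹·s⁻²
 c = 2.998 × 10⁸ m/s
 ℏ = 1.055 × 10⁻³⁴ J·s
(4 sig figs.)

1.855 × 10⁴³ rad/s

ω_P = √(c⁵/(ℏG))
  = √(3.440 × 10⁸⁶)
  = 1.855 × 10⁴³ rad/s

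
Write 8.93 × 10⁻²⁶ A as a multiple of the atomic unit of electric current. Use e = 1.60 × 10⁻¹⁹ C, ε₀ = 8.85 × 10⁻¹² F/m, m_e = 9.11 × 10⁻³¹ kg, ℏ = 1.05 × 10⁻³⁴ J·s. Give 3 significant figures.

atomic unit of electric current: I_au = e E_h/ℏ = m_e e⁵/((4πε₀)²ℏ³) = 6.67 × 10⁻³ A.
8.93 × 10⁻²⁶ / 6.67 × 10⁻³ = 1.34 × 10⁻²³

1.34 × 10⁻²³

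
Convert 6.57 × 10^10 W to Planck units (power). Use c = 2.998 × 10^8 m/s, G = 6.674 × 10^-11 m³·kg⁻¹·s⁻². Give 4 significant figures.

1.810 × 10^-42

Planck power: P_P = c⁵/G = 3.629 × 10^52 W.
6.57 × 10^10 / 3.629 × 10^52 = 1.810 × 10^-42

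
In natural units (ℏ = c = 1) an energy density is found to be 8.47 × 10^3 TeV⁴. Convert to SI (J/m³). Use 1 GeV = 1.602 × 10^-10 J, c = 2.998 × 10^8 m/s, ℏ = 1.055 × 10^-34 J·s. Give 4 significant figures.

1.763 × 10^53 J/m³

[E]/[L]³ = [E]⁴/(ℏc)³; restore (ℏc)⁻³.
1 GeV⁴ → 1/(ℏc)³ × (1 GeV in J)⁴ = 2.082 × 10^37 J/m³.
Convert the energy scale: 8.47 × 10^3 TeV⁴ = 8.47 × 10^15 GeV⁴.
Result: 8.47 × 10^15 × 2.082 × 10^37 = 1.763 × 10^53 J/m³.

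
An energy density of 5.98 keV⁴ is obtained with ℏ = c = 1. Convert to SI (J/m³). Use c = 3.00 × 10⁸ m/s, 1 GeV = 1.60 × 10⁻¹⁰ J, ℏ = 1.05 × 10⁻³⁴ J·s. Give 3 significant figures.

1.25 × 10¹⁴ J/m³

[E]/[L]³ = [E]⁴/(ℏc)³; restore (ℏc)⁻³.
1 GeV⁴ → 1/(ℏc)³ × (1 GeV in J)⁴ = 2.10 × 10³⁷ J/m³.
Convert the energy scale: 5.98 keV⁴ = 5.98 × 10⁻²⁴ GeV⁴.
Result: 5.98 × 10⁻²⁴ × 2.10 × 10³⁷ = 1.25 × 10¹⁴ J/m³.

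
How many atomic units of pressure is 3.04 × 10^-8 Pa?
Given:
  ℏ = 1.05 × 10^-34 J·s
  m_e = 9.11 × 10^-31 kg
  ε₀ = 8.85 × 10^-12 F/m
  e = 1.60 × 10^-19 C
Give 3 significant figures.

atomic unit of pressure: P_au = E_h/a₀³ = m_e⁴e¹⁰/((4πε₀)⁵ℏ⁸) = 3.01 × 10^13 Pa.
3.04 × 10^-8 / 3.01 × 10^13 = 1.01 × 10^-21

1.01 × 10^-21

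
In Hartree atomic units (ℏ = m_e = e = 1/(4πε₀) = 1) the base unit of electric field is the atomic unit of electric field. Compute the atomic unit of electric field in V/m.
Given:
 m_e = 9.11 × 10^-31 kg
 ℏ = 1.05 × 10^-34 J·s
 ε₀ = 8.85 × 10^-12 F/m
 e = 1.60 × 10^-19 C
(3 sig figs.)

E_au = E_h/(e a₀) = m_e²e⁵/((4πε₀)³ℏ⁴)
E_h = 4.38 × 10^-18 J
a₀ = 5.26 × 10^-11 m
E_h/(e·a₀) = 5.20 × 10^11 V/m

5.20 × 10^11 V/m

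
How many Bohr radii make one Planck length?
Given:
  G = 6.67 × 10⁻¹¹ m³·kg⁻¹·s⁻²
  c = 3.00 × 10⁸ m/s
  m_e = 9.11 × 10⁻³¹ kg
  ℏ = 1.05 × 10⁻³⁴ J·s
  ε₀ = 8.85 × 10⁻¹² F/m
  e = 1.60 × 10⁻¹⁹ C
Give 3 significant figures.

Planck length: ℓ_P = √(ℏG/c³) = 1.61 × 10⁻³⁵ m
Bohr radius: a₀ = 4πε₀ℏ²/(m_e e²) = 5.26 × 10⁻¹¹ m
ratio = 1.61 × 10⁻³⁵ / 5.26 × 10⁻¹¹ = 3.06 × 10⁻²⁵

3.06 × 10⁻²⁵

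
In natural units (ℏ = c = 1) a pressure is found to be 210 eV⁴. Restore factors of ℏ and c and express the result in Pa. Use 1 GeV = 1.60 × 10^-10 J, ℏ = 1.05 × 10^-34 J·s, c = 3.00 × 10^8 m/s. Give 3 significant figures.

Pressure is [E]/[L]³ = [E]⁴/(ℏc)³.
1 GeV⁴ → 1/(ℏc)³ × (1 GeV in J)⁴ = 2.10 × 10^37 Pa.
Convert the energy scale: 210 eV⁴ = 2.10 × 10^-34 GeV⁴.
Result: 2.10 × 10^-34 × 2.10 × 10^37 = 4.40 × 10^3 Pa.

4.40 × 10^3 Pa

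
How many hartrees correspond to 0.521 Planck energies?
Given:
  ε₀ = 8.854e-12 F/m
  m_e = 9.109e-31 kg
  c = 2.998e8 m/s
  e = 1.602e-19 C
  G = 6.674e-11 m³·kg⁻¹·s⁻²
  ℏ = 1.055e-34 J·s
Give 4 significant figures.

Planck energy: E_P = √(ℏc⁵/G) = 1.957e9 J
hartree: E_h = m_e e⁴/(4πε₀ℏ)² = 4.354e-18 J
0.521 × 1.957e9 / 4.354e-18 = 2.341e26

2.341e26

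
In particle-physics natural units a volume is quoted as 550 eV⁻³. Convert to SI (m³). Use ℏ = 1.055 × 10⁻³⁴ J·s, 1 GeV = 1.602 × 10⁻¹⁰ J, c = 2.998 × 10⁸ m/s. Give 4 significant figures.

4.233 × 10⁻¹⁸ m³

Volume is [L]³ = [E]⁻³·(ℏc)³.
1 GeV⁻³ → (ℏc)³ × (1 GeV in J)⁻³ = 7.696 × 10⁻⁴⁸ m³.
Convert the energy scale: 550 eV⁻³ = 5.50 × 10²⁹ GeV⁻³.
Result: 5.50 × 10²⁹ × 7.696 × 10⁻⁴⁸ = 4.233 × 10⁻¹⁸ m³.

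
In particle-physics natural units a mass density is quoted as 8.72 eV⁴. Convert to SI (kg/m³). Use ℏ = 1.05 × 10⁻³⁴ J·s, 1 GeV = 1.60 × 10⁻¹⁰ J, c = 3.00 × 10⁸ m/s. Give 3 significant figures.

2.03 × 10⁻¹⁵ kg/m³

Mass density is [E]/(c²[L]³) = [E]⁴/(ℏ³c⁵).
1 GeV⁴ → 1/(ℏ³c⁵) × (1 GeV in J)⁴ = 2.33 × 10²⁰ kg/m³.
Convert the energy scale: 8.72 eV⁴ = 8.72 × 10⁻³⁶ GeV⁴.
Result: 8.72 × 10⁻³⁶ × 2.33 × 10²⁰ = 2.03 × 10⁻¹⁵ kg/m³.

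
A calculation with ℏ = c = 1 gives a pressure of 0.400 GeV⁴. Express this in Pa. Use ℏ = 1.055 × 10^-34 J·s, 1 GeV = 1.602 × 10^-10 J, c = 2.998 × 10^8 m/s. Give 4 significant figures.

Pressure is [E]/[L]³ = [E]⁴/(ℏc)³.
1 GeV⁴ → 1/(ℏc)³ × (1 GeV in J)⁴ = 2.082 × 10^37 Pa.
Result: 0.400 × 2.082 × 10^37 = 8.326 × 10^36 Pa.

8.326 × 10^36 Pa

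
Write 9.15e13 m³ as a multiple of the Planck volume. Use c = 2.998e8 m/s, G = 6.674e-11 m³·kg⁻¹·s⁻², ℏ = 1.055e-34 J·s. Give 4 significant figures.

2.166e118

Planck volume: V_P = (ℏG/c³)^(3/2) = 4.224e-105 m³.
9.15e13 / 4.224e-105 = 2.166e118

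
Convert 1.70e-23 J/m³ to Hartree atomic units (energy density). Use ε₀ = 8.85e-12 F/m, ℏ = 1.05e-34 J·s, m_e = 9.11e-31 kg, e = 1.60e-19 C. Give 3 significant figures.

atomic unit of energy density: u_au = E_h/a₀³ = m_e⁴e¹⁰/((4πε₀)⁵ℏ⁸) = 3.01e13 J/m³.
1.70e-23 / 3.01e13 = 5.64e-37

5.64e-37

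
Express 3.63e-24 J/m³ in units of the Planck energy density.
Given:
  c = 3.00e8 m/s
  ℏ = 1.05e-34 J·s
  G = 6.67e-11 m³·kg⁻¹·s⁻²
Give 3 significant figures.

Planck energy density: u_P = c⁷/(ℏG²) = 4.68e113 J/m³.
3.63e-24 / 4.68e113 = 7.75e-138

7.75e-138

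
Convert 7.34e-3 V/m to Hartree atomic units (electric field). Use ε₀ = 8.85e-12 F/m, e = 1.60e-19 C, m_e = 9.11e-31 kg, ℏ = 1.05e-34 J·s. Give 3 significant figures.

atomic unit of electric field: E_au = E_h/(e a₀) = m_e²e⁵/((4πε₀)³ℏ⁴) = 5.20e11 V/m.
7.34e-3 / 5.20e11 = 1.41e-14

1.41e-14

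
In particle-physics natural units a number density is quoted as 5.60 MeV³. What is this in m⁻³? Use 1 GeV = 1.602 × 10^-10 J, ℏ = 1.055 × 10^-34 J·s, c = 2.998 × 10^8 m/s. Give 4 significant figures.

7.277 × 10^38 m⁻³

Number density is [L]⁻³ = [E]³/(ℏc)³.
1 GeV³ → 1/(ℏc)³ × (1 GeV in J)³ = 1.299 × 10^47 m⁻³.
Convert the energy scale: 5.60 MeV³ = 5.60 × 10^-9 GeV³.
Result: 5.60 × 10^-9 × 1.299 × 10^47 = 7.277 × 10^38 m⁻³.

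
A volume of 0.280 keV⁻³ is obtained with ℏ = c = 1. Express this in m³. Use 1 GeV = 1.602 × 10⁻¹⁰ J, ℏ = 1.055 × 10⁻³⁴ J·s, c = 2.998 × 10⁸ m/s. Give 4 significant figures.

2.155 × 10⁻³⁰ m³

Volume is [L]³ = [E]⁻³·(ℏc)³.
1 GeV⁻³ → (ℏc)³ × (1 GeV in J)⁻³ = 7.696 × 10⁻⁴⁸ m³.
Convert the energy scale: 0.280 keV⁻³ = 2.80 × 10¹⁷ GeV⁻³.
Result: 2.80 × 10¹⁷ × 7.696 × 10⁻⁴⁸ = 2.155 × 10⁻³⁰ m³.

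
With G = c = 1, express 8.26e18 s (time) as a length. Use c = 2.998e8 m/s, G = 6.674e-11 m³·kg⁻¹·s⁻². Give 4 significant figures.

2.476e27 m

Time → length via c.
8.26e18 s × (c) = 2.476e27 m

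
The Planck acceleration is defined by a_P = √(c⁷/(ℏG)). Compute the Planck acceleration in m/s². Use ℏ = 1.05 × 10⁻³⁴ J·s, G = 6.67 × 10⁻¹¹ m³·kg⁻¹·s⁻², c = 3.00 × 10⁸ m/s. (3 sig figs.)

a_P = √(c⁷/(ℏG))
  = √(3.12 × 10¹⁰³)
  = 5.59 × 10⁵¹ m/s²

5.59 × 10⁵¹ m/s²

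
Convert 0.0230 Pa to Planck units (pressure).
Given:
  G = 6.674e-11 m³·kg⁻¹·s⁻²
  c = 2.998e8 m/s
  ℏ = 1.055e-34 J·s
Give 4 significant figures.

Planck pressure: p_P = c⁷/(ℏG²) = 4.632e113 Pa.
0.0230 / 4.632e113 = 4.965e-116

4.965e-116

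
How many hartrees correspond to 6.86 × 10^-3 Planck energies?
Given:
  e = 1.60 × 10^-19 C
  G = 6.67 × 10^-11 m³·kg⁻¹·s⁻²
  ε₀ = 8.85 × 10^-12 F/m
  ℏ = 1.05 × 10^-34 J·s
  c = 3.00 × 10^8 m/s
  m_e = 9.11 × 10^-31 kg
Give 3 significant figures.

Planck energy: E_P = √(ℏc⁵/G) = 1.96 × 10^9 J
hartree: E_h = m_e e⁴/(4πε₀ℏ)² = 4.38 × 10^-18 J
6.86 × 10^-3 × 1.96 × 10^9 / 4.38 × 10^-18 = 3.06 × 10^24

3.06 × 10^24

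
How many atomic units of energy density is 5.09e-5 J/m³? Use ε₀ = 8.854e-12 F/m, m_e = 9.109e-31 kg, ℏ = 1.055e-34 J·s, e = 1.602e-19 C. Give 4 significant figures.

atomic unit of energy density: u_au = E_h/a₀³ = m_e⁴e¹⁰/((4πε₀)⁵ℏ⁸) = 2.929e13 J/m³.
5.09e-5 / 2.929e13 = 1.738e-18

1.738e-18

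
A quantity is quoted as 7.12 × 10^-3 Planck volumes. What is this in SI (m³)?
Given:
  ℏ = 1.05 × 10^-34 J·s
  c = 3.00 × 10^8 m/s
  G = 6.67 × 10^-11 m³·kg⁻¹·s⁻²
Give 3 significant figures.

One Planck volume: V_P = (ℏG/c³)^(3/2) = 4.18 × 10^-105 m³.
7.12 × 10^-3 × 4.18 × 10^-105 m³ = 2.97 × 10^-107 m³

2.97 × 10^-107 m³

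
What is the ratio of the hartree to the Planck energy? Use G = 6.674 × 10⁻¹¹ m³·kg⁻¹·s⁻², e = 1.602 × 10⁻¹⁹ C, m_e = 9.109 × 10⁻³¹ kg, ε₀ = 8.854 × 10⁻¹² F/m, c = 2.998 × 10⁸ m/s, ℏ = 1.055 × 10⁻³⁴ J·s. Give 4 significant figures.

2.225 × 10⁻²⁷

hartree: E_h = m_e e⁴/(4πε₀ℏ)² = 4.354 × 10⁻¹⁸ J
Planck energy: E_P = √(ℏc⁵/G) = 1.957 × 10⁹ J
ratio = 4.354 × 10⁻¹⁸ / 1.957 × 10⁹ = 2.225 × 10⁻²⁷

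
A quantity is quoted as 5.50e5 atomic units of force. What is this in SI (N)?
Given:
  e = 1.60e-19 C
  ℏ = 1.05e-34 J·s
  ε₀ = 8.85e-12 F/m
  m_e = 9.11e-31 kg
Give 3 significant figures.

0.0458 N

One atomic unit of force: F_au = E_h/a₀ = m_e²e⁶/((4πε₀)³ℏ⁴) = 8.33e-8 N.
5.50e5 × 8.33e-8 N = 0.0458 N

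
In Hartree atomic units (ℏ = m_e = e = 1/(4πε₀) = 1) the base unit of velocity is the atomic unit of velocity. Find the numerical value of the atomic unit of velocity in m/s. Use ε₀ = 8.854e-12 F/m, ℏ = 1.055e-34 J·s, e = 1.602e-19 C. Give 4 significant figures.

v_au = e²/(4πε₀ℏ)
  = 2.566e-38 / 1.174e-44
  = 2.186e6 m/s

2.186e6 m/s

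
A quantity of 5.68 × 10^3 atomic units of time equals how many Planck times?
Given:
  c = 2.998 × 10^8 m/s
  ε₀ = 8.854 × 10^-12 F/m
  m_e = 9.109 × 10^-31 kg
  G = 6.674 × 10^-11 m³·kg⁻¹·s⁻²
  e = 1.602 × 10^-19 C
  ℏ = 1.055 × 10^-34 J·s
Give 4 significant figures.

2.552 × 10^30

atomic unit of time: τ_au = (4πε₀)²ℏ³/(m_e e⁴) = 2.423 × 10^-17 s
Planck time: t_P = √(ℏG/c⁵) = 5.392 × 10^-44 s
5.68 × 10^3 × 2.423 × 10^-17 / 5.392 × 10^-44 = 2.552 × 10^30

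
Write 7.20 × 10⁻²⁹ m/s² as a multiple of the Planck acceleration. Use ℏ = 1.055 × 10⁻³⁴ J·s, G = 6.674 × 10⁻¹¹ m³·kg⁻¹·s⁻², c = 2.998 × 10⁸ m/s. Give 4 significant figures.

1.295 × 10⁻⁸⁰

Planck acceleration: a_P = √(c⁷/(ℏG)) = 5.560 × 10⁵¹ m/s².
7.20 × 10⁻²⁹ / 5.560 × 10⁵¹ = 1.295 × 10⁻⁸⁰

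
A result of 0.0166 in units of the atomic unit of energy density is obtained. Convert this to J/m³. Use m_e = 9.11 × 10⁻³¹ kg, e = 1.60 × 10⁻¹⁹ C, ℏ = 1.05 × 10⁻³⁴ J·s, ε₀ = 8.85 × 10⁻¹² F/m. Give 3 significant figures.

5.00 × 10¹¹ J/m³

One atomic unit of energy density: u_au = E_h/a₀³ = m_e⁴e¹⁰/((4πε₀)⁵ℏ⁸) = 3.01 × 10¹³ J/m³.
0.0166 × 3.01 × 10¹³ J/m³ = 5.00 × 10¹¹ J/m³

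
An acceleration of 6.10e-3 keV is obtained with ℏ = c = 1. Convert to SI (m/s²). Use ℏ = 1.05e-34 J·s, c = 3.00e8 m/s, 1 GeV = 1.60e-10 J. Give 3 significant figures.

Acceleration is [L]/[T]² = c·[E]/ℏ.
1 GeV → c/ℏ × (1 GeV in J) = 4.57e32 m/s².
Convert the energy scale: 6.10e-3 keV = 6.10e-9 GeV.
Result: 6.10e-9 × 4.57e32 = 2.79e24 m/s².

2.79e24 m/s²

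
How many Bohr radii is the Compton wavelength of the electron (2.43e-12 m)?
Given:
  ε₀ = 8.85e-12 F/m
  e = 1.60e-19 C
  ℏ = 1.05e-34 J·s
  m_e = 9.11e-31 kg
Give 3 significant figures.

Bohr radius: a₀ = 4πε₀ℏ²/(m_e e²) = 5.26e-11 m.
2.43e-12 / 5.26e-11 = 0.0462

0.0462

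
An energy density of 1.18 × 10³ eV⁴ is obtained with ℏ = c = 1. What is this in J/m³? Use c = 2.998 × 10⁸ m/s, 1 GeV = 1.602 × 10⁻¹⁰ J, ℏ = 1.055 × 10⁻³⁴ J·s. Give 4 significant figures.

[E]/[L]³ = [E]⁴/(ℏc)³; restore (ℏc)⁻³.
1 GeV⁴ → 1/(ℏc)³ × (1 GeV in J)⁴ = 2.082 × 10³⁷ J/m³.
Convert the energy scale: 1.18 × 10³ eV⁴ = 1.18 × 10⁻³³ GeV⁴.
Result: 1.18 × 10⁻³³ × 2.082 × 10³⁷ = 2.456 × 10⁴ J/m³.

2.456 × 10⁴ J/m³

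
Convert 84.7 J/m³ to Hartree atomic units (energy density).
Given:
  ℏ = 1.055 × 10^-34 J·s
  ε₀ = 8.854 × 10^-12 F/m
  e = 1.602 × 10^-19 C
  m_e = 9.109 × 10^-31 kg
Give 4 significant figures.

atomic unit of energy density: u_au = E_h/a₀³ = m_e⁴e¹⁰/((4πε₀)⁵ℏ⁸) = 2.929 × 10^13 J/m³.
84.7 / 2.929 × 10^13 = 2.892 × 10^-12

2.892 × 10^-12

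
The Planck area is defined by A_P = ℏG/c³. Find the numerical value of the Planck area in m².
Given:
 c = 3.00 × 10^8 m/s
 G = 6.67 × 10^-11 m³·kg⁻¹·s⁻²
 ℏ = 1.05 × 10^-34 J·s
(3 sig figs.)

A_P = ℏG/c³
  = 7.00 × 10^-45 / 2.70 × 10^25
  = 2.59 × 10^-70 m²

2.59 × 10^-70 m²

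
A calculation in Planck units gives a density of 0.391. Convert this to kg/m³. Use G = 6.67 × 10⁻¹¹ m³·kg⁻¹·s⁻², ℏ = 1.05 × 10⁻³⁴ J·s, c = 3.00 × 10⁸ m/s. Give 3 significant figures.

2.03 × 10⁹⁶ kg/m³

One Planck density: ρ_P = c⁵/(ℏG²) = 5.20 × 10⁹⁶ kg/m³.
0.391 × 5.20 × 10⁹⁶ kg/m³ = 2.03 × 10⁹⁶ kg/m³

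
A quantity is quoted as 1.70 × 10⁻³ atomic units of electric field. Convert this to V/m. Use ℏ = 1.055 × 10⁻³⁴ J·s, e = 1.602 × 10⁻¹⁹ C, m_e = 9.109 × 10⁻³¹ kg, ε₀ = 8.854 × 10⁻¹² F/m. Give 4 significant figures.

8.723 × 10⁸ V/m

One atomic unit of electric field: E_au = E_h/(e a₀) = m_e²e⁵/((4πε₀)³ℏ⁴) = 5.131 × 10¹¹ V/m.
1.70 × 10⁻³ × 5.131 × 10¹¹ V/m = 8.723 × 10⁸ V/m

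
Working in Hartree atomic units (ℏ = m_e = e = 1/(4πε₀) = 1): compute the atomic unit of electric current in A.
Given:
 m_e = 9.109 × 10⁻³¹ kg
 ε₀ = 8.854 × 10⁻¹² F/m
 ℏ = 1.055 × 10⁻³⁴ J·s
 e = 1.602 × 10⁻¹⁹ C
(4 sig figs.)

6.612 × 10⁻³ A

Dimensional analysis gives I_au = e E_h/ℏ = m_e e⁵/((4πε₀)²ℏ³).
E_h = 4.354 × 10⁻¹⁸ J
e·E_h/ℏ = 6.612 × 10⁻³ A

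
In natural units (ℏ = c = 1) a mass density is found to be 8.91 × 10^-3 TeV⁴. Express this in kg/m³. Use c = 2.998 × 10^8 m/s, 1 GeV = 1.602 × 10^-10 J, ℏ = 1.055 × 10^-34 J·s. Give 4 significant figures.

2.064 × 10^30 kg/m³

Mass density is [E]/(c²[L]³) = [E]⁴/(ℏ³c⁵).
1 GeV⁴ → 1/(ℏ³c⁵) × (1 GeV in J)⁴ = 2.316 × 10^20 kg/m³.
Convert the energy scale: 8.91 × 10^-3 TeV⁴ = 8.91 × 10^9 GeV⁴.
Result: 8.91 × 10^9 × 2.316 × 10^20 = 2.064 × 10^30 kg/m³.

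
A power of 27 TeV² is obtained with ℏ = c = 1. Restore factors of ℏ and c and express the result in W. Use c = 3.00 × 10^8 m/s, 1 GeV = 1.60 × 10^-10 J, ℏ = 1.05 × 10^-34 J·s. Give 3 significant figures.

6.58 × 10^21 W

Power is [E]/[T] = [E]²/ℏ.
1 GeV² → 1/ℏ × (1 GeV in J)² = 2.44 × 10^14 W.
Convert the energy scale: 27 TeV² = 2.70 × 10^7 GeV².
Result: 2.70 × 10^7 × 2.44 × 10^14 = 6.58 × 10^21 W.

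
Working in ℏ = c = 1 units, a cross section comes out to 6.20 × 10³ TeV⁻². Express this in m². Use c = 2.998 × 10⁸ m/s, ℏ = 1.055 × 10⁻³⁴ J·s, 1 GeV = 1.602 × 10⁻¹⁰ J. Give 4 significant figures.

Area is [L]² = [E]⁻²·(ℏc)²; restore (ℏc)².
1 GeV⁻² → (ℏc)² × (1 GeV in J)⁻² = 3.898 × 10⁻³² m².
Convert the energy scale: 6.20 × 10³ TeV⁻² = 6.20 × 10⁻³ GeV⁻².
Result: 6.20 × 10⁻³ × 3.898 × 10⁻³² = 2.417 × 10⁻³⁴ m².

2.417 × 10⁻³⁴ m²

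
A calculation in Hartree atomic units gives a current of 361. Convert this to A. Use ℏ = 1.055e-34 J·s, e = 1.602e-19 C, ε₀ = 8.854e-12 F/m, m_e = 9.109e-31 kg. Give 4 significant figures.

2.387 A

One atomic unit of electric current: I_au = e E_h/ℏ = m_e e⁵/((4πε₀)²ℏ³) = 6.612e-3 A.
361 × 6.612e-3 A = 2.387 A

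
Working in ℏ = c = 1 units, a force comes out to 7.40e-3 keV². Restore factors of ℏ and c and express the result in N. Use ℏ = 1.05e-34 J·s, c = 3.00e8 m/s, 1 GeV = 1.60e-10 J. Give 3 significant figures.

6.01e-9 N

Force is [E]/[L] = [E]²/(ℏc); restore (ℏc)⁻¹.
1 GeV² → 1/(ℏc) × (1 GeV in J)² = 8.13e5 N.
Convert the energy scale: 7.40e-3 keV² = 7.40e-15 GeV².
Result: 7.40e-15 × 8.13e5 = 6.01e-9 N.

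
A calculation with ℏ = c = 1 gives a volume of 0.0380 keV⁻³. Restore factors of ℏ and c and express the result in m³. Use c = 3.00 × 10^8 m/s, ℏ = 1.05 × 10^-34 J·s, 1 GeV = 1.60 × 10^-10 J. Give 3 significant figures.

Volume is [L]³ = [E]⁻³·(ℏc)³.
1 GeV⁻³ → (ℏc)³ × (1 GeV in J)⁻³ = 7.63 × 10^-48 m³.
Convert the energy scale: 0.0380 keV⁻³ = 3.80 × 10^16 GeV⁻³.
Result: 3.80 × 10^16 × 7.63 × 10^-48 = 2.90 × 10^-31 m³.

2.90 × 10^-31 m³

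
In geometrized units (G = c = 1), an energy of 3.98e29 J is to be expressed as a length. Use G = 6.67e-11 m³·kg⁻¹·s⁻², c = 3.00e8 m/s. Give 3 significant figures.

Energy → length via G/c⁴.
3.98e29 J × (G/c⁴) = 3.28e-15 m

3.28e-15 m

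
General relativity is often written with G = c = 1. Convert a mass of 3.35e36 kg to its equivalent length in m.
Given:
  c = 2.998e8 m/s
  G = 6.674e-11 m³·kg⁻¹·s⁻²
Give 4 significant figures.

2.488e9 m

In G = c = 1 units mass has dimensions of length; the conversion factor is G/c².
3.35e36 kg × (G/c²) = 2.488e9 m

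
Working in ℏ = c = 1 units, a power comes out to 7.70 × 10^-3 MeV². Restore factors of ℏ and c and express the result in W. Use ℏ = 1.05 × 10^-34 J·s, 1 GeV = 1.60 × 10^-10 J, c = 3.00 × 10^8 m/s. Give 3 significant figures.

1.88 × 10^6 W

Power is [E]/[T] = [E]²/ℏ.
1 GeV² → 1/ℏ × (1 GeV in J)² = 2.44 × 10^14 W.
Convert the energy scale: 7.70 × 10^-3 MeV² = 7.70 × 10^-9 GeV².
Result: 7.70 × 10^-9 × 2.44 × 10^14 = 1.88 × 10^6 W.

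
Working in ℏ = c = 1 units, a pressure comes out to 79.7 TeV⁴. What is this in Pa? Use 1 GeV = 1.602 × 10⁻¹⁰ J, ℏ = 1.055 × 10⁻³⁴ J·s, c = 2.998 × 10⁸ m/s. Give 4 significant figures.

Pressure is [E]/[L]³ = [E]⁴/(ℏc)³.
1 GeV⁴ → 1/(ℏc)³ × (1 GeV in J)⁴ = 2.082 × 10³⁷ Pa.
Convert the energy scale: 79.7 TeV⁴ = 7.97 × 10¹³ GeV⁴.
Result: 7.97 × 10¹³ × 2.082 × 10³⁷ = 1.659 × 10⁵¹ Pa.

1.659 × 10⁵¹ Pa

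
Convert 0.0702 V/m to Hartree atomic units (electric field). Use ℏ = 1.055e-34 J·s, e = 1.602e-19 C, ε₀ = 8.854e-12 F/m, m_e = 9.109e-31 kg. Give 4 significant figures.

1.368e-13

atomic unit of electric field: E_au = E_h/(e a₀) = m_e²e⁵/((4πε₀)³ℏ⁴) = 5.131e11 V/m.
0.0702 / 5.131e11 = 1.368e-13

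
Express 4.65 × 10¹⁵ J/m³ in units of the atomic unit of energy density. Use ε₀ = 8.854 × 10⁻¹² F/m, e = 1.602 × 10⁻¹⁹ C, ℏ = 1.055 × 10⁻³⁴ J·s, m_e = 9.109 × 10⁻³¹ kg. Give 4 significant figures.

atomic unit of energy density: u_au = E_h/a₀³ = m_e⁴e¹⁰/((4πε₀)⁵ℏ⁸) = 2.929 × 10¹³ J/m³.
4.65 × 10¹⁵ / 2.929 × 10¹³ = 158.7

158.7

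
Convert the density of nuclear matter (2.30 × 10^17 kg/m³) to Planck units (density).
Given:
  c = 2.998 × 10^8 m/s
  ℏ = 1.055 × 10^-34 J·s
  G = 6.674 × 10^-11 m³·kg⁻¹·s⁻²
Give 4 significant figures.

Planck density: ρ_P = c⁵/(ℏG²) = 5.154 × 10^96 kg/m³.
2.30 × 10^17 / 5.154 × 10^96 = 4.463 × 10^-80

4.463 × 10^-80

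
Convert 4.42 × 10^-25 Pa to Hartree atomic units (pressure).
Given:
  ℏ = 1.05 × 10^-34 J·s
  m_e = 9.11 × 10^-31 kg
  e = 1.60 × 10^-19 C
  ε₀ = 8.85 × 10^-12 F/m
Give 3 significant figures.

1.47 × 10^-38

atomic unit of pressure: P_au = E_h/a₀³ = m_e⁴e¹⁰/((4πε₀)⁵ℏ⁸) = 3.01 × 10^13 Pa.
4.42 × 10^-25 / 3.01 × 10^13 = 1.47 × 10^-38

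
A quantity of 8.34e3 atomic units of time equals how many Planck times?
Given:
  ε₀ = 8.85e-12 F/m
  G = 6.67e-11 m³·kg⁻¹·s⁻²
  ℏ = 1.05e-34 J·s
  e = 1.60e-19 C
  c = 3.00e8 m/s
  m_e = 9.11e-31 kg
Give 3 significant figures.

atomic unit of time: τ_au = (4πε₀)²ℏ³/(m_e e⁴) = 2.40e-17 s
Planck time: t_P = √(ℏG/c⁵) = 5.37e-44 s
8.34e3 × 2.40e-17 / 5.37e-44 = 3.73e30

3.73e30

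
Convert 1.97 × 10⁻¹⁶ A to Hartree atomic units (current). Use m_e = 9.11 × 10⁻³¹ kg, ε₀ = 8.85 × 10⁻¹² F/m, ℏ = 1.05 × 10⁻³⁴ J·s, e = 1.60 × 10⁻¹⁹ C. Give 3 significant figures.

atomic unit of electric current: I_au = e E_h/ℏ = m_e e⁵/((4πε₀)²ℏ³) = 6.67 × 10⁻³ A.
1.97 × 10⁻¹⁶ / 6.67 × 10⁻³ = 2.95 × 10⁻¹⁴

2.95 × 10⁻¹⁴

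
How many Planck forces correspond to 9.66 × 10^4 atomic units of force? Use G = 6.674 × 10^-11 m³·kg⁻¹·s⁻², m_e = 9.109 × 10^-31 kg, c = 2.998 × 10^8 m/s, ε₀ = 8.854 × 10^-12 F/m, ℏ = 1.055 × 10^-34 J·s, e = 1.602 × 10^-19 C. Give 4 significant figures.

6.560 × 10^-47

atomic unit of force: F_au = E_h/a₀ = m_e²e⁶/((4πε₀)³ℏ⁴) = 8.220 × 10^-8 N
Planck force: F_P = c⁴/G = 1.210 × 10^44 N
9.66 × 10^4 × 8.220 × 10^-8 / 1.210 × 10^44 = 6.560 × 10^-47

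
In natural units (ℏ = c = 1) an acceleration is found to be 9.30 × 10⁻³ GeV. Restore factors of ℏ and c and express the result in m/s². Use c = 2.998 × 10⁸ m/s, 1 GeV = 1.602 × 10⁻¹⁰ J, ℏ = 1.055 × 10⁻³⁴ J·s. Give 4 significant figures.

Acceleration is [L]/[T]² = c·[E]/ℏ.
1 GeV → c/ℏ × (1 GeV in J) = 4.552 × 10³² m/s².
Result: 9.30 × 10⁻³ × 4.552 × 10³² = 4.234 × 10³⁰ m/s².

4.234 × 10³⁰ m/s²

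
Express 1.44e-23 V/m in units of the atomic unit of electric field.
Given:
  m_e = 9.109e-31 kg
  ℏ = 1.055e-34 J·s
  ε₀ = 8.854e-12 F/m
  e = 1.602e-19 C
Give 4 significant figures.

atomic unit of electric field: E_au = E_h/(e a₀) = m_e²e⁵/((4πε₀)³ℏ⁴) = 5.131e11 V/m.
1.44e-23 / 5.131e11 = 2.807e-35

2.807e-35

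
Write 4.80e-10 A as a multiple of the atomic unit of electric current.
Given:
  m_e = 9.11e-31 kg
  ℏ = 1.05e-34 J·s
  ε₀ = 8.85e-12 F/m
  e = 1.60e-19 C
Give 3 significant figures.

atomic unit of electric current: I_au = e E_h/ℏ = m_e e⁵/((4πε₀)²ℏ³) = 6.67e-3 A.
4.80e-10 / 6.67e-3 = 7.19e-8

7.19e-8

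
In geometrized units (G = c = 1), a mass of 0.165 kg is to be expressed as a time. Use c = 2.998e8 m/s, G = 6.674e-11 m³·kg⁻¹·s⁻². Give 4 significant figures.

Mass → time via G/c³.
0.165 kg × (G/c³) = 4.087e-37 s

4.087e-37 s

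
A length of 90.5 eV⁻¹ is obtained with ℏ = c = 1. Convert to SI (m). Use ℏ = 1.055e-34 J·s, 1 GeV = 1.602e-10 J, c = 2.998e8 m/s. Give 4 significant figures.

A length is [E]⁻¹ in ℏ=c=1; restore one factor of ℏc.
1 GeV⁻¹ → ℏc × (1 GeV in J)⁻¹ = 1.974e-16 m.
Convert the energy scale: 90.5 eV⁻¹ = 9.05e10 GeV⁻¹.
Result: 9.05e10 × 1.974e-16 = 1.787e-5 m.

1.787e-5 m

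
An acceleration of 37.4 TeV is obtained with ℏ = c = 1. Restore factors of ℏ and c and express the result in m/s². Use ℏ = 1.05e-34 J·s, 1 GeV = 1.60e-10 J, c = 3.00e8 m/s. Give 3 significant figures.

Acceleration is [L]/[T]² = c·[E]/ℏ.
1 GeV → c/ℏ × (1 GeV in J) = 4.57e32 m/s².
Convert the energy scale: 37.4 TeV = 3.74e4 GeV.
Result: 3.74e4 × 4.57e32 = 1.71e37 m/s².

1.71e37 m/s²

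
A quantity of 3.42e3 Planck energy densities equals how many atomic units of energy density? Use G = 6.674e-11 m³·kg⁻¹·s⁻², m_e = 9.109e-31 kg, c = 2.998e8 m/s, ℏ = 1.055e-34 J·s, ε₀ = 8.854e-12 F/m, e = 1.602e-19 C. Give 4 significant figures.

5.409e103

Planck energy density: u_P = c⁷/(ℏG²) = 4.632e113 J/m³
atomic unit of energy density: u_au = E_h/a₀³ = m_e⁴e¹⁰/((4πε₀)⁵ℏ⁸) = 2.929e13 J/m³
3.42e3 × 4.632e113 / 2.929e13 = 5.409e103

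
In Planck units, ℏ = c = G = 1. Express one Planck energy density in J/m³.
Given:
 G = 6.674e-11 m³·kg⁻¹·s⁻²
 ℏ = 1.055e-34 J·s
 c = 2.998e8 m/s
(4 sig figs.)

The unique combination of the constants set to 1 with dimensions of energy density is u_P = c⁷/(ℏG²).
  = 2.177e59 / 4.699e-55
  = 4.632e113 J/m³

4.632e113 J/m³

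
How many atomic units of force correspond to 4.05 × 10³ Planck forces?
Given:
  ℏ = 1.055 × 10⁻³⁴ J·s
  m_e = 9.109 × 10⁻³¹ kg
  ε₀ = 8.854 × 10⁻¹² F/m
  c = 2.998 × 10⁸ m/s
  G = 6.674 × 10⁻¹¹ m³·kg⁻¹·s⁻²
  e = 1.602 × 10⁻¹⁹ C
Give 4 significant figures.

5.964 × 10⁵⁴

Planck force: F_P = c⁴/G = 1.210 × 10⁴⁴ N
atomic unit of force: F_au = E_h/a₀ = m_e²e⁶/((4πε₀)³ℏ⁴) = 8.220 × 10⁻⁸ N
4.05 × 10³ × 1.210 × 10⁴⁴ / 8.220 × 10⁻⁸ = 5.964 × 10⁵⁴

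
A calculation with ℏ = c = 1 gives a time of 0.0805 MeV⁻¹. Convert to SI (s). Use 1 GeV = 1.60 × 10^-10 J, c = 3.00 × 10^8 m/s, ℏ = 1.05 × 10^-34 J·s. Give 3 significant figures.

5.28 × 10^-23 s

A time is [E]⁻¹ in ℏ=c=1; restore one factor of ℏ.
1 GeV⁻¹ → ℏ × (1 GeV in J)⁻¹ = 6.56 × 10^-25 s.
Convert the energy scale: 0.0805 MeV⁻¹ = 80.5 GeV⁻¹.
Result: 80.5 × 6.56 × 10^-25 = 5.28 × 10^-23 s.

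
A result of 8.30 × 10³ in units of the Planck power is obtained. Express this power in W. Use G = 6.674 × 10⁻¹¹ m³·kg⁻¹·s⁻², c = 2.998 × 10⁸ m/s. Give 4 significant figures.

3.012 × 10⁵⁶ W

One Planck power: P_P = c⁵/G = 3.629 × 10⁵² W.
8.30 × 10³ × 3.629 × 10⁵² W = 3.012 × 10⁵⁶ W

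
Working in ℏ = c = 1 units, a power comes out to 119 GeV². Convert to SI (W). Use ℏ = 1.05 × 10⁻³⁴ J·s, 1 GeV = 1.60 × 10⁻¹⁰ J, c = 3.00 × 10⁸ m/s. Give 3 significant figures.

2.90 × 10¹⁶ W

Power is [E]/[T] = [E]²/ℏ.
1 GeV² → 1/ℏ × (1 GeV in J)² = 2.44 × 10¹⁴ W.
Result: 119 × 2.44 × 10¹⁴ = 2.90 × 10¹⁶ W.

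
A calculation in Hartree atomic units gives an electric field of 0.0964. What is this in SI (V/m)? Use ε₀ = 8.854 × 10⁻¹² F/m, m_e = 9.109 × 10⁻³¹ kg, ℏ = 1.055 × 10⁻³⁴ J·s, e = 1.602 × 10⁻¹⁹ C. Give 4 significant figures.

One atomic unit of electric field: E_au = E_h/(e a₀) = m_e²e⁵/((4πε₀)³ℏ⁴) = 5.131 × 10¹¹ V/m.
0.0964 × 5.131 × 10¹¹ V/m = 4.946 × 10¹⁰ V/m

4.946 × 10¹⁰ V/m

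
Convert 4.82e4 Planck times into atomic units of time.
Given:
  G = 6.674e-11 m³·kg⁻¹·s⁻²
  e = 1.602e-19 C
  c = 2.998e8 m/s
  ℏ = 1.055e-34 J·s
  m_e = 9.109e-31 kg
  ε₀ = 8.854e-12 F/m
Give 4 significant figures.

Planck time: t_P = √(ℏG/c⁵) = 5.392e-44 s
atomic unit of time: τ_au = (4πε₀)²ℏ³/(m_e e⁴) = 2.423e-17 s
4.82e4 × 5.392e-44 / 2.423e-17 = 1.073e-22

1.073e-22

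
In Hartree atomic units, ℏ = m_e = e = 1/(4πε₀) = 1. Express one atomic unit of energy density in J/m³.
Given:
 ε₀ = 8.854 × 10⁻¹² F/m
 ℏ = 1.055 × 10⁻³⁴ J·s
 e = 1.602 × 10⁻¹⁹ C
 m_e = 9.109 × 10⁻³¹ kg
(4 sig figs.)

Dimensional analysis gives u_au = E_h/a₀³ = m_e⁴e¹⁰/((4πε₀)⁵ℏ⁸).
E_h = 4.354 × 10⁻¹⁸ J
a₀ = 5.297 × 10⁻¹¹ m
E_h/a₀³ = 2.929 × 10¹³ J/m³

2.929 × 10¹³ J/m³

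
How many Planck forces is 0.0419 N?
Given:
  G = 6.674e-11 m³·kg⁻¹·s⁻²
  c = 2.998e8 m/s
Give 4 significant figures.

3.462e-46

Planck force: F_P = c⁴/G = 1.210e44 N.
0.0419 / 1.210e44 = 3.462e-46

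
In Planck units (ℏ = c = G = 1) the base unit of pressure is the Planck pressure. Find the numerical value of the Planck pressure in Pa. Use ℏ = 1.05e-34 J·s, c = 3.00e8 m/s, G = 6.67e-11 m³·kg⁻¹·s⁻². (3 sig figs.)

4.68e113 Pa

p_P = c⁷/(ℏG²)
  = 2.19e59 / 4.67e-55
  = 4.68e113 Pa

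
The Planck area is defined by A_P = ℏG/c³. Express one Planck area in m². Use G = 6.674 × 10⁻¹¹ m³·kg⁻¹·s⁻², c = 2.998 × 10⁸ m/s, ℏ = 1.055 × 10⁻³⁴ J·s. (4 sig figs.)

A_P = ℏG/c³
  = 7.041 × 10⁻⁴⁵ / 2.695 × 10²⁵
  = 2.613 × 10⁻⁷⁰ m²

2.613 × 10⁻⁷⁰ m²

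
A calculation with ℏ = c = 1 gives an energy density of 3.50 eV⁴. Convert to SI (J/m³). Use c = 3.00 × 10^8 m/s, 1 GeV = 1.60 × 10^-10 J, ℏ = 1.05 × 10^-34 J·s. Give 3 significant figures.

73.4 J/m³

[E]/[L]³ = [E]⁴/(ℏc)³; restore (ℏc)⁻³.
1 GeV⁴ → 1/(ℏc)³ × (1 GeV in J)⁴ = 2.10 × 10^37 J/m³.
Convert the energy scale: 3.50 eV⁴ = 3.50 × 10^-36 GeV⁴.
Result: 3.50 × 10^-36 × 2.10 × 10^37 = 73.4 J/m³.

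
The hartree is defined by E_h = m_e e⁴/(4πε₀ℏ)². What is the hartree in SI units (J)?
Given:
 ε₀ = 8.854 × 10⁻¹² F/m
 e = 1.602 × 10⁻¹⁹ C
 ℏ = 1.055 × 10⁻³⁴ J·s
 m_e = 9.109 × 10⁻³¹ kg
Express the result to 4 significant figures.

E_h = m_e e⁴/(4πε₀ℏ)²
  = 6.000 × 10⁻¹⁰⁶ / 1.378 × 10⁻⁸⁸
  = 4.354 × 10⁻¹⁸ J

4.354 × 10⁻¹⁸ J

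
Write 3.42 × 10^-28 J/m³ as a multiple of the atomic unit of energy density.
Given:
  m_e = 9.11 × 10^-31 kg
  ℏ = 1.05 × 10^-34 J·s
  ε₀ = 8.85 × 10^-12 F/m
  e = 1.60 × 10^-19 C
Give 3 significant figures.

1.14 × 10^-41

atomic unit of energy density: u_au = E_h/a₀³ = m_e⁴e¹⁰/((4πε₀)⁵ℏ⁸) = 3.01 × 10^13 J/m³.
3.42 × 10^-28 / 3.01 × 10^13 = 1.14 × 10^-41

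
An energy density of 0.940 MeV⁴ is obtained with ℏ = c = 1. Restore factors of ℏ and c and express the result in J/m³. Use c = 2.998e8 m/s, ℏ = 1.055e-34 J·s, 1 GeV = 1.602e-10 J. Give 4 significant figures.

1.957e25 J/m³

[E]/[L]³ = [E]⁴/(ℏc)³; restore (ℏc)⁻³.
1 GeV⁴ → 1/(ℏc)³ × (1 GeV in J)⁴ = 2.082e37 J/m³.
Convert the energy scale: 0.940 MeV⁴ = 9.40e-13 GeV⁴.
Result: 9.40e-13 × 2.082e37 = 1.957e25 J/m³.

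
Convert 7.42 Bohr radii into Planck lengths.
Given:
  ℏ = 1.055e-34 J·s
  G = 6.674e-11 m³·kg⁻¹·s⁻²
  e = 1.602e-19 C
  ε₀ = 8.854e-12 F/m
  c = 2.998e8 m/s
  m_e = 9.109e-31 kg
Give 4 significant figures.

2.432e25

Bohr radius: a₀ = 4πε₀ℏ²/(m_e e²) = 5.297e-11 m
Planck length: ℓ_P = √(ℏG/c³) = 1.616e-35 m
7.42 × 5.297e-11 / 1.616e-35 = 2.432e25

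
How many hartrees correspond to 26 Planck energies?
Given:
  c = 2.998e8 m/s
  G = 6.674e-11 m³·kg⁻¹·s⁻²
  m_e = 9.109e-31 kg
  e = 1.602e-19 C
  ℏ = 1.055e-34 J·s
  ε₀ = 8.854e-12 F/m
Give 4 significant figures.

Planck energy: E_P = √(ℏc⁵/G) = 1.957e9 J
hartree: E_h = m_e e⁴/(4πε₀ℏ)² = 4.354e-18 J
26 × 1.957e9 / 4.354e-18 = 1.168e28

1.168e28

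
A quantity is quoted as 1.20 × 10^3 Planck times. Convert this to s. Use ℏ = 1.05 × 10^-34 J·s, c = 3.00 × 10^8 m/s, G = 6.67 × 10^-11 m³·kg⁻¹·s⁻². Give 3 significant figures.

One Planck time: t_P = √(ℏG/c⁵) = 5.37 × 10^-44 s.
1.20 × 10^3 × 5.37 × 10^-44 s = 6.44 × 10^-41 s

6.44 × 10^-41 s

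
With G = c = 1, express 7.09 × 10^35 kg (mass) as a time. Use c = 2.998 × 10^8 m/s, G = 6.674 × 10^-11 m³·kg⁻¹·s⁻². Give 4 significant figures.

1.756 s

Mass → time via G/c³.
7.09 × 10^35 kg × (G/c³) = 1.756 s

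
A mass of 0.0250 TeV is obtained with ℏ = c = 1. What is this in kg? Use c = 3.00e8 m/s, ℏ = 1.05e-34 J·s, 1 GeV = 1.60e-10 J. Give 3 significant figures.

Mass is [E]/c²; divide by c².
1 GeV → 1/c² × (1 GeV in J) = 1.78e-27 kg.
Convert the energy scale: 0.0250 TeV = 25 GeV.
Result: 25 × 1.78e-27 = 4.44e-26 kg.

4.44e-26 kg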